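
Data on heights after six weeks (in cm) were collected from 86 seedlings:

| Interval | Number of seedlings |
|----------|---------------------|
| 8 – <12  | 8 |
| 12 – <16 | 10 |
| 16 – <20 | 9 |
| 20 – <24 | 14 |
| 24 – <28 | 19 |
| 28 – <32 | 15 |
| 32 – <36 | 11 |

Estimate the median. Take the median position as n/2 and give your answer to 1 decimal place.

Cumulative frequencies: 8, 18, 27, 41, 60, 75, 86
n = 86; position = n/2 = 43.
This falls in the class 24 – <28: L = 24, F = 41, f = 19, h = 4.
Median ≈ 24 + ((43 − 41) / 19) × 4 = 24.4211

24.4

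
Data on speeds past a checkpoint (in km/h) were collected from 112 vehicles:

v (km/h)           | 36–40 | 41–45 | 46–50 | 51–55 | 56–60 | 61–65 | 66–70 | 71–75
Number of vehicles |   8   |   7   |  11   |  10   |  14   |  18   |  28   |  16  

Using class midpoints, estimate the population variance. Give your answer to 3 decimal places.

113.120

Midpoints: 38, 43, 48, 53, 58, 63, 68, 73
n = 112, Σfm = 6681, mean = 59.6518
Σfm² = 411203
Σf(m − x̄)² = Σfm² − (Σfm)²/n = 411203 − 6681²/112 = 12669.4196
Population variance = 12669.4196 / 112 = 113.1198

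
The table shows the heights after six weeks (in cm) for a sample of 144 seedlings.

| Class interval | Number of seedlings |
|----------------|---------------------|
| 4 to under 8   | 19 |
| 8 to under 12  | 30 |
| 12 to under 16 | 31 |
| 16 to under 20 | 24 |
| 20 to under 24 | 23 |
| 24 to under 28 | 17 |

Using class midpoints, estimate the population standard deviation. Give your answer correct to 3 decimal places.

6.285

Midpoints: 6, 10, 14, 18, 22, 26
n = 144, Σfm = 2228, mean = 15.4722
Σfm² = 40160
Σf(m − x̄)² = Σfm² − (Σfm)²/n = 40160 − 2228²/144 = 5687.8889
Population variance = 5687.8889 / 144 = 39.4992
Standard deviation = √39.4992 = 6.2848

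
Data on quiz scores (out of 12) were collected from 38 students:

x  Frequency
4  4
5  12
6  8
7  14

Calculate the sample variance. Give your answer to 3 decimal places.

1.110

Values: 4, 5, 6, 7
n = 38, Σfx = 222, mean = 5.8421
Σfx² = 1338
Σf(x − x̄)² = Σfx² − (Σfx)²/n = 1338 − 222²/38 = 41.0526
Sample variance = 41.0526 / 37 = 1.1095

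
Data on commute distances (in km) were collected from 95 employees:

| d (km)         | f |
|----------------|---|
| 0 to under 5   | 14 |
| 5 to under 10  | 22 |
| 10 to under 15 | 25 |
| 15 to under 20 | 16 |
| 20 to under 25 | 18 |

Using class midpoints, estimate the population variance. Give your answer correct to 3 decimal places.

43.673

Midpoints: 2.5, 7.5, 12.5, 17.5, 22.5
n = 95, Σfm = 1197.5, mean = 12.6053
Σfm² = 19243.75
Σf(m − x̄)² = Σfm² − (Σfm)²/n = 19243.75 − 1197.5²/95 = 4148.9474
Population variance = 4148.9474 / 95 = 43.6731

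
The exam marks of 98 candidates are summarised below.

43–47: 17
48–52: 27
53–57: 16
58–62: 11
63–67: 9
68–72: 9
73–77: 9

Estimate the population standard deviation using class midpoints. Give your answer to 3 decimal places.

Midpoints: 45, 50, 55, 60, 65, 70, 75
n = 98, Σfm = 5545, mean = 56.5816
Σfm² = 322675
Σf(m − x̄)² = Σfm² − (Σfm)²/n = 322675 − 5545²/98 = 8929.8469
Population variance = 8929.8469 / 98 = 91.1209
Standard deviation = √91.1209 = 9.5457

9.546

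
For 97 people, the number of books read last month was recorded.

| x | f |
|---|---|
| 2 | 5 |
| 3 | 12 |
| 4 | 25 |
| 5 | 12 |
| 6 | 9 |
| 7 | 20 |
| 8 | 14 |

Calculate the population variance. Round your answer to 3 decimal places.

3.356

Values: 2, 3, 4, 5, 6, 7, 8
n = 97, Σfx = 512, mean = 5.2784
Σfx² = 3028
Σf(x − x̄)² = Σfx² − (Σfx)²/n = 3028 − 512²/97 = 325.4845
Population variance = 325.4845 / 97 = 3.3555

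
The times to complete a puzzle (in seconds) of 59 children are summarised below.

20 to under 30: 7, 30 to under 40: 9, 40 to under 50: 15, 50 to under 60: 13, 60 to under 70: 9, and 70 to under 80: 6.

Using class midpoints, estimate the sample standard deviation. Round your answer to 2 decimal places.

Midpoints: 25, 35, 45, 55, 65, 75
n = 59, Σfm = 2915, mean = 49.4068
Σfm² = 156875
Σf(m − x̄)² = Σfm² − (Σfm)²/n = 156875 − 2915²/59 = 12854.2373
Sample variance = 12854.2373 / 58 = 221.6248
Standard deviation = √221.6248 = 14.8871

14.89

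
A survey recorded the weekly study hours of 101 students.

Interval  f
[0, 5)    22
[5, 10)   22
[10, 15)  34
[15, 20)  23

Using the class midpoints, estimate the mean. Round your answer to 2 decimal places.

Midpoints: 2.5, 7.5, 12.5, 17.5
Σfm = 22×2.5 + 22×7.5 + 34×12.5 + 23×17.5 = 1047.5
n = Σf = 101
Mean = 1047.5 / 101 = 10.3713

10.37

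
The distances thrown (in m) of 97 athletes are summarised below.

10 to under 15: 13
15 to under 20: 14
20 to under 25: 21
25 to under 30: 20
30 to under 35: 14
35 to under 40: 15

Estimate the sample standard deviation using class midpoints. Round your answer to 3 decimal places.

Midpoints: 12.5, 17.5, 22.5, 27.5, 32.5, 37.5
n = 97, Σfm = 2447.5, mean = 25.2320
Σfm² = 67956.25
Σf(m − x̄)² = Σfm² − (Σfm)²/n = 67956.25 − 2447.5²/97 = 6201.0309
Sample variance = 6201.0309 / 96 = 64.5941
Standard deviation = √64.5941 = 8.0370

8.037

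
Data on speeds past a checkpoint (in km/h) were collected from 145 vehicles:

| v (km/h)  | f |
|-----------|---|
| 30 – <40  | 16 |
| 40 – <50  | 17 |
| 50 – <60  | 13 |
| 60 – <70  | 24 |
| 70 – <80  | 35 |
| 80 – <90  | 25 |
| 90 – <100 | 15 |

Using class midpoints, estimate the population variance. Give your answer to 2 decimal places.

Midpoints: 35, 45, 55, 65, 75, 85, 95
n = 145, Σfm = 9775, mean = 67.4138
Σfm² = 707625
Σf(m − x̄)² = Σfm² − (Σfm)²/n = 707625 − 9775²/145 = 48655.1724
Population variance = 48655.1724 / 145 = 335.5529

335.55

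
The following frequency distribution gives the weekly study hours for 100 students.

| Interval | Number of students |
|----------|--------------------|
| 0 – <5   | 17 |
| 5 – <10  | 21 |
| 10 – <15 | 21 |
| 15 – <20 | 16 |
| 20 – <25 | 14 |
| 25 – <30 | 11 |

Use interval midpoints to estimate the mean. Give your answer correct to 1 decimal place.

13.6

Midpoints: 2.5, 7.5, 12.5, 17.5, 22.5, 27.5
Σfm = 17×2.5 + 21×7.5 + 21×12.5 + 16×17.5 + 14×22.5 + 11×27.5 = 1360
n = Σf = 100
Mean = 1360 / 100 = 13.6000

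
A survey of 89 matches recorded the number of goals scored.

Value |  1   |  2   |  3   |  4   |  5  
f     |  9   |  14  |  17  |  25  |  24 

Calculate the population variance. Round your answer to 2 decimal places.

Values: 1, 2, 3, 4, 5
n = 89, Σfx = 308, mean = 3.4607
Σfx² = 1218
Σf(x − x̄)² = Σfx² − (Σfx)²/n = 1218 − 308²/89 = 152.1124
Population variance = 152.1124 / 89 = 1.7091

1.71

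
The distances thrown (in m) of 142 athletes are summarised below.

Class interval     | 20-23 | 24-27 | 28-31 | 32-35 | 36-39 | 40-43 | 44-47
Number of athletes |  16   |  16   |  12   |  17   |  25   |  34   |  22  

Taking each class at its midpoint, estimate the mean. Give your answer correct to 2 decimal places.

35.39

Midpoints: 21.5, 25.5, 29.5, 33.5, 37.5, 41.5, 45.5
Σfm = 16×21.5 + 16×25.5 + 12×29.5 + 17×33.5 + 25×37.5 + 34×41.5 + 22×45.5 = 5025
n = Σf = 142
Mean = 5025 / 142 = 35.3873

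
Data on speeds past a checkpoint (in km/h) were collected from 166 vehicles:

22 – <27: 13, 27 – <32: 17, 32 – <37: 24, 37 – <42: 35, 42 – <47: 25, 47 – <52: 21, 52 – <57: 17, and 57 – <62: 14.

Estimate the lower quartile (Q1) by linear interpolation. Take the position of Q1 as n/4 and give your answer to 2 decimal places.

Cumulative frequencies: 13, 30, 54, 89, 114, 135, 152, 166
n = 166; position = n/4 = 41.5.
This falls in the class 32 – <37: L = 32, F = 30, f = 24, h = 5.
Lower quartile ≈ 32 + ((41.5 − 30) / 24) × 5 = 34.3958

34.40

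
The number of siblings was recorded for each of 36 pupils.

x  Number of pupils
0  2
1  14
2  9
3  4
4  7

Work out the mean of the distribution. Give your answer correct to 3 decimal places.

Values: 0, 1, 2, 3, 4
Σfx = 2×0 + 14×1 + 9×2 + 4×3 + 7×4 = 72
n = Σf = 36
Mean = 72 / 36 = 2.0000

2.000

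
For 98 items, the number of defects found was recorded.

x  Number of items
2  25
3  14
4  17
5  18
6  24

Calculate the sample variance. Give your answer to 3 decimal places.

2.350

Values: 2, 3, 4, 5, 6
n = 98, Σfx = 394, mean = 4.0204
Σfx² = 1812
Σf(x − x̄)² = Σfx² − (Σfx)²/n = 1812 − 394²/98 = 227.9592
Sample variance = 227.9592 / 97 = 2.3501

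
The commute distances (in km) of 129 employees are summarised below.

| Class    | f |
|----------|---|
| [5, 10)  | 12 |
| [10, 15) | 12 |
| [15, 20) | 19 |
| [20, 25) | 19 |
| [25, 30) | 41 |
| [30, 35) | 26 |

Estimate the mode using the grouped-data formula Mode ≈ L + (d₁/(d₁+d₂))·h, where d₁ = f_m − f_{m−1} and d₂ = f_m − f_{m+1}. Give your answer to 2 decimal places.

Modal class: [25, 30) (highest frequency 41).
d₁ = 41 − 19 = 22, d₂ = 41 − 26 = 15
Mode ≈ 25 + (22/(22+15)) × 5 = 25 + 2.9730 = 27.9730

27.97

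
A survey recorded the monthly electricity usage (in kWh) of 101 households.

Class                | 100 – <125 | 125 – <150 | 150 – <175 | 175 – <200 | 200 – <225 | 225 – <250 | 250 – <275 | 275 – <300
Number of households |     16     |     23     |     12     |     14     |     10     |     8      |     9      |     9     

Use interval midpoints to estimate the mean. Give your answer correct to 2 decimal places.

Midpoints: 112.5, 137.5, 162.5, 187.5, 212.5, 237.5, 262.5, 287.5
Σfm = 16×112.5 + 23×137.5 + 12×162.5 + 14×187.5 + 10×212.5 + 8×237.5 + 9×262.5 + 9×287.5 = 18512.5
n = Σf = 101
Mean = 18512.5 / 101 = 183.2921

183.29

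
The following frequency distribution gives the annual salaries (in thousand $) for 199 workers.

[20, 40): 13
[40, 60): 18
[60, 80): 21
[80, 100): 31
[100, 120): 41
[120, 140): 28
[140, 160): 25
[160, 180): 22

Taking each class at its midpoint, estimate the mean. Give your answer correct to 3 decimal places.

106.482

Midpoints: 30, 50, 70, 90, 110, 130, 150, 170
Σfm = 13×30 + 18×50 + 21×70 + 31×90 + 41×110 + 28×130 + 25×150 + 22×170 = 21190
n = Σf = 199
Mean = 21190 / 199 = 106.4824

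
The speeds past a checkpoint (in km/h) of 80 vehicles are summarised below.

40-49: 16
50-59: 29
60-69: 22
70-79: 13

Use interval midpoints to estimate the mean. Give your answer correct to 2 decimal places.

58.50

Midpoints: 44.5, 54.5, 64.5, 74.5
Σfm = 16×44.5 + 29×54.5 + 22×64.5 + 13×74.5 = 4680
n = Σf = 80
Mean = 4680 / 80 = 58.5000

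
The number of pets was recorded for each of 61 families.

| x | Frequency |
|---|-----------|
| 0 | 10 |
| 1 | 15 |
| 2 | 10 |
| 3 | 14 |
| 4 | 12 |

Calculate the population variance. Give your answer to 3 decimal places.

1.916

Values: 0, 1, 2, 3, 4
n = 61, Σfx = 125, mean = 2.0492
Σfx² = 373
Σf(x − x̄)² = Σfx² − (Σfx)²/n = 373 − 125²/61 = 116.8525
Population variance = 116.8525 / 61 = 1.9156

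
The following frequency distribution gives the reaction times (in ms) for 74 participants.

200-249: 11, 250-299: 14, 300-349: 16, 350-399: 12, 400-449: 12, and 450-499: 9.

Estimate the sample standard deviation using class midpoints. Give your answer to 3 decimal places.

Midpoints: 224.5, 274.5, 324.5, 374.5, 424.5, 474.5
n = 74, Σfm = 25363, mean = 342.7432
Σfm² = 9165868.5
Σf(m − x̄)² = Σfm² − (Σfm)²/n = 9165868.5 − 25363²/74 = 472871.6216
Sample variance = 472871.6216 / 73 = 6477.6934
Standard deviation = √6477.6934 = 80.4841

80.484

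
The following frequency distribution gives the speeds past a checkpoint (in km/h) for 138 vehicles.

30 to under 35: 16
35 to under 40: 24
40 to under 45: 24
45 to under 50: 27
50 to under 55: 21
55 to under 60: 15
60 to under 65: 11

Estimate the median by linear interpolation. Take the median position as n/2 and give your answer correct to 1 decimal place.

45.9

Cumulative frequencies: 16, 40, 64, 91, 112, 127, 138
n = 138; position = n/2 = 69.
This falls in the class 45 to under 50: L = 45, F = 64, f = 27, h = 5.
Median ≈ 45 + ((69 − 64) / 27) × 5 = 45.9259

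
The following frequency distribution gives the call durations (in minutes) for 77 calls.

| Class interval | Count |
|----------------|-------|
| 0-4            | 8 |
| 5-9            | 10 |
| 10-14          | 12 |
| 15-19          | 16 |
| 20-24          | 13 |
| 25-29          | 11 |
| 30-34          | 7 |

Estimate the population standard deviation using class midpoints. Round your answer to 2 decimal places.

8.90

Midpoints: 2, 7, 12, 17, 22, 27, 32
n = 77, Σfm = 1309, mean = 17.0000
Σfm² = 28353
Σf(m − x̄)² = Σfm² − (Σfm)²/n = 28353 − 1309²/77 = 6100.0000
Population variance = 6100.0000 / 77 = 79.2208
Standard deviation = √79.2208 = 8.9006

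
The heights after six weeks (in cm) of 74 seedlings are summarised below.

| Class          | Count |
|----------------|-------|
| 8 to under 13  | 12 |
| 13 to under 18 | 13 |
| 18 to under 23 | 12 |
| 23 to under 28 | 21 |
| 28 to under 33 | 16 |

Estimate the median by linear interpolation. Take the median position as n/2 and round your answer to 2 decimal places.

Cumulative frequencies: 12, 25, 37, 58, 74
n = 74; position = n/2 = 37.
This falls in the class 18 to under 23: L = 18, F = 25, f = 12, h = 5.
Median ≈ 18 + ((37 − 25) / 12) × 5 = 23.0000

23.00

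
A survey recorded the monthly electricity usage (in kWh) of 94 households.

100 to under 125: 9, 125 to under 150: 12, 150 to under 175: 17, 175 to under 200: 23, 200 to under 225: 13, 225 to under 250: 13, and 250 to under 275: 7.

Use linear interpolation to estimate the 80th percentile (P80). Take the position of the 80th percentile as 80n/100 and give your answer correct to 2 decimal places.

227.31

Cumulative frequencies: 9, 21, 38, 61, 74, 87, 94
n = 94; position = 80n/100 = 75.2.
This falls in the class 225 to under 250: L = 225, F = 74, f = 13, h = 25.
80th percentile ≈ 225 + ((75.2 − 74) / 13) × 25 = 227.3077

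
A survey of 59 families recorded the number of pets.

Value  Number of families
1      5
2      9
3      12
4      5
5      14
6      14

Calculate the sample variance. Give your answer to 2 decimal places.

Values: 1, 2, 3, 4, 5, 6
n = 59, Σfx = 233, mean = 3.9492
Σfx² = 1083
Σf(x − x̄)² = Σfx² − (Σfx)²/n = 1083 − 233²/59 = 162.8475
Sample variance = 162.8475 / 58 = 2.8077

2.81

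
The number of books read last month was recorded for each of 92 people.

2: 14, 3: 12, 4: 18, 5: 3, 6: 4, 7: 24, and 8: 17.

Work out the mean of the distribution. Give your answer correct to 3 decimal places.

Values: 2, 3, 4, 5, 6, 7, 8
Σfx = 14×2 + 12×3 + 18×4 + 3×5 + 4×6 + 24×7 + 17×8 = 479
n = Σf = 92
Mean = 479 / 92 = 5.2065

5.207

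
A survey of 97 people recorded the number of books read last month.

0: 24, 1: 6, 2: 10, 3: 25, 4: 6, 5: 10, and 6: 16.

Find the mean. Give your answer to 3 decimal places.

2.794

Values: 0, 1, 2, 3, 4, 5, 6
Σfx = 24×0 + 6×1 + 10×2 + 25×3 + 6×4 + 10×5 + 16×6 = 271
n = Σf = 97
Mean = 271 / 97 = 2.7938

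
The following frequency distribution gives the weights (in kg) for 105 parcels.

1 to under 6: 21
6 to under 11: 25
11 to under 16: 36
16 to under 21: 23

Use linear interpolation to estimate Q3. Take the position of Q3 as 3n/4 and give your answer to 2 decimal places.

Cumulative frequencies: 21, 46, 82, 105
n = 105; position = 3n/4 = 78.75.
This falls in the class 11 to under 16: L = 11, F = 46, f = 36, h = 5.
Upper quartile ≈ 11 + ((78.75 − 46) / 36) × 5 = 15.5486

15.55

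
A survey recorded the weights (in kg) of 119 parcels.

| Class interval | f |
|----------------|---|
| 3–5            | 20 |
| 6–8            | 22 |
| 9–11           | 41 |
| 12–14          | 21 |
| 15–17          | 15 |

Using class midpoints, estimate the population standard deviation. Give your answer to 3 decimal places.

Midpoints: 4, 7, 10, 13, 16
n = 119, Σfm = 1157, mean = 9.7227
Σfm² = 12887
Σf(m − x̄)² = Σfm² − (Σfm)²/n = 12887 − 1157²/119 = 1637.8487
Population variance = 1637.8487 / 119 = 13.7634
Standard deviation = √13.7634 = 3.7099

3.710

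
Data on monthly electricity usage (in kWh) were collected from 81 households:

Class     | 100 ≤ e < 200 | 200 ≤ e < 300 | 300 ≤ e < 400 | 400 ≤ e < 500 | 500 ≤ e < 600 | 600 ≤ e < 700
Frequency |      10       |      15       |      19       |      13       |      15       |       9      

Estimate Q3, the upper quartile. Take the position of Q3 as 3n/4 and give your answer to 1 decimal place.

Cumulative frequencies: 10, 25, 44, 57, 72, 81
n = 81; position = 3n/4 = 60.75.
This falls in the class 500 ≤ e < 600: L = 500, F = 57, f = 15, h = 100.
Upper quartile ≈ 500 + ((60.75 − 57) / 15) × 100 = 525.0000

525.0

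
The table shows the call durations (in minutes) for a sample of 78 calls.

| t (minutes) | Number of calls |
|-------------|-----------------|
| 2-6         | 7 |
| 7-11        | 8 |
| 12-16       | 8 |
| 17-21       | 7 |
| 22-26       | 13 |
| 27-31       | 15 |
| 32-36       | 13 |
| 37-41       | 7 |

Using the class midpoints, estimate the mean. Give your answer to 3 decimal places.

Midpoints: 4, 9, 14, 19, 24, 29, 34, 39
Σfm = 7×4 + 8×9 + 8×14 + 7×19 + 13×24 + 15×29 + 13×34 + 7×39 = 1807
n = Σf = 78
Mean = 1807 / 78 = 23.1667

23.167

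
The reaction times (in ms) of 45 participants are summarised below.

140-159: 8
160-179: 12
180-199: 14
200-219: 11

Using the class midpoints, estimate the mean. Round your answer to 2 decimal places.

181.94

Midpoints: 149.5, 169.5, 189.5, 209.5
Σfm = 8×149.5 + 12×169.5 + 14×189.5 + 11×209.5 = 8187.5
n = Σf = 45
Mean = 8187.5 / 45 = 181.9444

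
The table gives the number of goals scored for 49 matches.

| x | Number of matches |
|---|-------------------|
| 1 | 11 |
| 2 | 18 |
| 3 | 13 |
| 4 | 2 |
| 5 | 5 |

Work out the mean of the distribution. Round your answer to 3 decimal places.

Values: 1, 2, 3, 4, 5
Σfx = 11×1 + 18×2 + 13×3 + 2×4 + 5×5 = 119
n = Σf = 49
Mean = 119 / 49 = 2.4286

2.429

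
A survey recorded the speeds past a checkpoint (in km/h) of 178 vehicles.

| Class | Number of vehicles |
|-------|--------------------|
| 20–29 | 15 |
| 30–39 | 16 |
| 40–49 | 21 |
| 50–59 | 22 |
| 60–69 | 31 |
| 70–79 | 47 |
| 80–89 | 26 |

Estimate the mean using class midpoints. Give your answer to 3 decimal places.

60.399

Midpoints: 24.5, 34.5, 44.5, 54.5, 64.5, 74.5, 84.5
Σfm = 15×24.5 + 16×34.5 + 21×44.5 + 22×54.5 + 31×64.5 + 47×74.5 + 26×84.5 = 10751
n = Σf = 178
Mean = 10751 / 178 = 60.3989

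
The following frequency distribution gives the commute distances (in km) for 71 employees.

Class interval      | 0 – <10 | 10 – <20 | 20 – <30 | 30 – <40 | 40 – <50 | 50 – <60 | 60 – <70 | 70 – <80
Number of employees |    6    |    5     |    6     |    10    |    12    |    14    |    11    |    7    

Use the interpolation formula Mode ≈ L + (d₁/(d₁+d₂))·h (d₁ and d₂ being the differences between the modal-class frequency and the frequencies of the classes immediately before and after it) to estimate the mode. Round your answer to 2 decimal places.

Modal class: 50 – <60 (highest frequency 14).
d₁ = 14 − 12 = 2, d₂ = 14 − 11 = 3
Mode ≈ 50 + (2/(2+3)) × 10 = 50 + 4.0000 = 54.0000

54.00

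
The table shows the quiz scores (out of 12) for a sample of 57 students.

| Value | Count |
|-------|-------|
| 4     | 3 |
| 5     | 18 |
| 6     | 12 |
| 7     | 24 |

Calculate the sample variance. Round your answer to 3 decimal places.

0.964

Values: 4, 5, 6, 7
n = 57, Σfx = 342, mean = 6.0000
Σfx² = 2106
Σf(x − x̄)² = Σfx² − (Σfx)²/n = 2106 − 342²/57 = 54.0000
Sample variance = 54.0000 / 56 = 0.9643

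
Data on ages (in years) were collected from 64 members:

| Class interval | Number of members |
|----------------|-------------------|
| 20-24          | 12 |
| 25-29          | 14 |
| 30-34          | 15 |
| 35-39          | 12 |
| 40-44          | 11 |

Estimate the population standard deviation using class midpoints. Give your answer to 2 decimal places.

Midpoints: 22, 27, 32, 37, 42
n = 64, Σfm = 2028, mean = 31.6875
Σfm² = 67206
Σf(m − x̄)² = Σfm² − (Σfm)²/n = 67206 − 2028²/64 = 2943.7500
Population variance = 2943.7500 / 64 = 45.9961
Standard deviation = √45.9961 = 6.7820

6.78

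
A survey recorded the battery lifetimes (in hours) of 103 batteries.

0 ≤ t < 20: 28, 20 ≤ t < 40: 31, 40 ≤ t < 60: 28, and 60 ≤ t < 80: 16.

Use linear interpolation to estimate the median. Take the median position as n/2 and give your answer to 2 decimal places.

Cumulative frequencies: 28, 59, 87, 103
n = 103; position = n/2 = 51.5.
This falls in the class 20 ≤ t < 40: L = 20, F = 28, f = 31, h = 20.
Median ≈ 20 + ((51.5 − 28) / 31) × 20 = 35.1613

35.16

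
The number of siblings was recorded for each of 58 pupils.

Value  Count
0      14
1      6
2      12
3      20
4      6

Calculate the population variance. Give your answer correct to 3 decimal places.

1.826

Values: 0, 1, 2, 3, 4
n = 58, Σfx = 114, mean = 1.9655
Σfx² = 330
Σf(x − x̄)² = Σfx² − (Σfx)²/n = 330 − 114²/58 = 105.9310
Population variance = 105.9310 / 58 = 1.8264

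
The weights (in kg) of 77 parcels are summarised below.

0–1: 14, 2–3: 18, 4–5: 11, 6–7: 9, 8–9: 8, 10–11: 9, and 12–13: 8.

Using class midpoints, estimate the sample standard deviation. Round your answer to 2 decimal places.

4.01

Midpoints: 0.5, 2.5, 4.5, 6.5, 8.5, 10.5, 12.5
n = 77, Σfm = 422.5, mean = 5.4870
Σfm² = 3539.25
Σf(m − x̄)² = Σfm² − (Σfm)²/n = 3539.25 − 422.5²/77 = 1220.9870
Sample variance = 1220.9870 / 76 = 16.0656
Standard deviation = √16.0656 = 4.0082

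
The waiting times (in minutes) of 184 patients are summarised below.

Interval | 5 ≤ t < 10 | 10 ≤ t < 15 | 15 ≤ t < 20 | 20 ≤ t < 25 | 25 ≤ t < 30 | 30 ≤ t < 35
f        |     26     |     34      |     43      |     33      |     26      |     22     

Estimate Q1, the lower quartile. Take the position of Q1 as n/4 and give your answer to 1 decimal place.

Cumulative frequencies: 26, 60, 103, 136, 162, 184
n = 184; position = n/4 = 46.
This falls in the class 10 ≤ t < 15: L = 10, F = 26, f = 34, h = 5.
Lower quartile ≈ 10 + ((46 − 26) / 34) × 5 = 12.9412

12.9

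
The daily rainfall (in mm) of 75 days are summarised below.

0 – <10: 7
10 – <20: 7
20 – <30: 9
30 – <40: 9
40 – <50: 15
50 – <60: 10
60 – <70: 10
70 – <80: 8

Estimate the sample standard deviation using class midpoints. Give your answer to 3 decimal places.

Midpoints: 5, 15, 25, 35, 45, 55, 65, 75
n = 75, Σfm = 3155, mean = 42.0667
Σfm² = 166275
Σf(m − x̄)² = Σfm² − (Σfm)²/n = 166275 − 3155²/75 = 33554.6667
Sample variance = 33554.6667 / 74 = 453.4414
Standard deviation = √453.4414 = 21.2942

21.294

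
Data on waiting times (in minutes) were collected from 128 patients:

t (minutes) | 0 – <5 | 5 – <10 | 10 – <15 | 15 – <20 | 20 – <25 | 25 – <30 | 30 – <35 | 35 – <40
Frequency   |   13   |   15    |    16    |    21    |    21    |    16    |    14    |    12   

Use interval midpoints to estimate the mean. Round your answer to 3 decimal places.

Midpoints: 2.5, 7.5, 12.5, 17.5, 22.5, 27.5, 32.5, 37.5
Σfm = 13×2.5 + 15×7.5 + 16×12.5 + 21×17.5 + 21×22.5 + 16×27.5 + 14×32.5 + 12×37.5 = 2530
n = Σf = 128
Mean = 2530 / 128 = 19.7656

19.766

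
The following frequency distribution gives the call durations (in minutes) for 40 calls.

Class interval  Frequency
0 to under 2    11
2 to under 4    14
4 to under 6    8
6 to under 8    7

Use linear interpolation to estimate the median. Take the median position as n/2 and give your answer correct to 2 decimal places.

Cumulative frequencies: 11, 25, 33, 40
n = 40; position = n/2 = 20.
This falls in the class 2 to under 4: L = 2, F = 11, f = 14, h = 2.
Median ≈ 2 + ((20 − 11) / 14) × 2 = 3.2857

3.29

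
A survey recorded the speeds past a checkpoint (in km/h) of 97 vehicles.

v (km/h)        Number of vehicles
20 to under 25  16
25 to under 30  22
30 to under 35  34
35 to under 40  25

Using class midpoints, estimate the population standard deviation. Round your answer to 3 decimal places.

Midpoints: 22.5, 27.5, 32.5, 37.5
n = 97, Σfm = 3007.5, mean = 31.0052
Σfm² = 95806.25
Σf(m − x̄)² = Σfm² − (Σfm)²/n = 95806.25 − 3007.5²/97 = 2558.2474
Population variance = 2558.2474 / 97 = 26.3737
Standard deviation = √26.3737 = 5.1355

5.136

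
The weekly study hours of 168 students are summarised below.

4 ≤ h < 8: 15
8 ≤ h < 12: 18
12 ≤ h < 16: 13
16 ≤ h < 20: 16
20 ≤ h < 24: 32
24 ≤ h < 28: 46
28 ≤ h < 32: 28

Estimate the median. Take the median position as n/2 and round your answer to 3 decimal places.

22.750

Cumulative frequencies: 15, 33, 46, 62, 94, 140, 168
n = 168; position = n/2 = 84.
This falls in the class 20 ≤ h < 24: L = 20, F = 62, f = 32, h = 4.
Median ≈ 20 + ((84 − 62) / 32) × 4 = 22.7500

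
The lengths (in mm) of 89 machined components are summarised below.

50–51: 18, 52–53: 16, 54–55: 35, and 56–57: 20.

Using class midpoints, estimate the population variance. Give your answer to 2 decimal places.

4.34

Midpoints: 50.5, 52.5, 54.5, 56.5
n = 89, Σfm = 4786.5, mean = 53.7809
Σfm² = 257808.25
Σf(m − x̄)² = Σfm² − (Σfm)²/n = 257808.25 − 4786.5²/89 = 385.9775
Population variance = 385.9775 / 89 = 4.3368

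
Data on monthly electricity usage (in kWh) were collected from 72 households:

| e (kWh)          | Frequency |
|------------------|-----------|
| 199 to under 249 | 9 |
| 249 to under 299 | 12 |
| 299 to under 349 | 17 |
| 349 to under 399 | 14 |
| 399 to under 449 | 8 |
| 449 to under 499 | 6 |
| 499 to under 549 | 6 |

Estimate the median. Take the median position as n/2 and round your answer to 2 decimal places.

343.12

Cumulative frequencies: 9, 21, 38, 52, 60, 66, 72
n = 72; position = n/2 = 36.
This falls in the class 299 to under 349: L = 299, F = 21, f = 17, h = 50.
Median ≈ 299 + ((36 − 21) / 17) × 50 = 343.1176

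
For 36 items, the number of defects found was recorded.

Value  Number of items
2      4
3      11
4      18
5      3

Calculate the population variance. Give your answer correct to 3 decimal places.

Values: 2, 3, 4, 5
n = 36, Σfx = 128, mean = 3.5556
Σfx² = 478
Σf(x − x̄)² = Σfx² − (Σfx)²/n = 478 − 128²/36 = 22.8889
Population variance = 22.8889 / 36 = 0.6358

0.636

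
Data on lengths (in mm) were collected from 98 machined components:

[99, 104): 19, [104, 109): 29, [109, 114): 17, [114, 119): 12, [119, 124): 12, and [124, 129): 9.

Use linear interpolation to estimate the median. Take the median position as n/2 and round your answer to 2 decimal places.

109.29

Cumulative frequencies: 19, 48, 65, 77, 89, 98
n = 98; position = n/2 = 49.
This falls in the class [109, 114): L = 109, F = 48, f = 17, h = 5.
Median ≈ 109 + ((49 − 48) / 17) × 5 = 109.2941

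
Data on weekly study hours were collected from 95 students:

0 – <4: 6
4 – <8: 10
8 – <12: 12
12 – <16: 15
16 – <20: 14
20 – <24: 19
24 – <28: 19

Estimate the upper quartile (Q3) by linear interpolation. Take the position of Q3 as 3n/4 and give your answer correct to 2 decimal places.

Cumulative frequencies: 6, 16, 28, 43, 57, 76, 95
n = 95; position = 3n/4 = 71.25.
This falls in the class 20 – <24: L = 20, F = 57, f = 19, h = 4.
Upper quartile ≈ 20 + ((71.25 − 57) / 19) × 4 = 23.0000

23.00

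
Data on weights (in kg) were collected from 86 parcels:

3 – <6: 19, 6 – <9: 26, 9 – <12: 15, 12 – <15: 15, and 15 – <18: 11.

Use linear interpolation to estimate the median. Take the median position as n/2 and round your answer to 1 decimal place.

8.8

Cumulative frequencies: 19, 45, 60, 75, 86
n = 86; position = n/2 = 43.
This falls in the class 6 – <9: L = 6, F = 19, f = 26, h = 3.
Median ≈ 6 + ((43 − 19) / 26) × 3 = 8.7692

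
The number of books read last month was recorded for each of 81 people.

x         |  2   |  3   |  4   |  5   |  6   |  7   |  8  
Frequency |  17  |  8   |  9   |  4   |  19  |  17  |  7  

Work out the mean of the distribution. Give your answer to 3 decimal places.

4.975

Values: 2, 3, 4, 5, 6, 7, 8
Σfx = 17×2 + 8×3 + 9×4 + 4×5 + 19×6 + 17×7 + 7×8 = 403
n = Σf = 81
Mean = 403 / 81 = 4.9753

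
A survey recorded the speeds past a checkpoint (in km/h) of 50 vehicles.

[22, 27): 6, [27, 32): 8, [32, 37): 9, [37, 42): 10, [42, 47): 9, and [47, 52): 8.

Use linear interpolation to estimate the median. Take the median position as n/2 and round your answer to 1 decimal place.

38.0

Cumulative frequencies: 6, 14, 23, 33, 42, 50
n = 50; position = n/2 = 25.
This falls in the class [37, 42): L = 37, F = 23, f = 10, h = 5.
Median ≈ 37 + ((25 − 23) / 10) × 5 = 38.0000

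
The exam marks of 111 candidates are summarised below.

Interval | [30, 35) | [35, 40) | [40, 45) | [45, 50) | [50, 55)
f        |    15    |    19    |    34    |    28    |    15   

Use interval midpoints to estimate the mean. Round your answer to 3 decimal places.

Midpoints: 32.5, 37.5, 42.5, 47.5, 52.5
Σfm = 15×32.5 + 19×37.5 + 34×42.5 + 28×47.5 + 15×52.5 = 4762.5
n = Σf = 111
Mean = 4762.5 / 111 = 42.9054

42.905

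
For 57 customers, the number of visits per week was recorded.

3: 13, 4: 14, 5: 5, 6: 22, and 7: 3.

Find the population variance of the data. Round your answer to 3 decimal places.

1.710

Values: 3, 4, 5, 6, 7
n = 57, Σfx = 273, mean = 4.7895
Σfx² = 1405
Σf(x − x̄)² = Σfx² − (Σfx)²/n = 1405 − 273²/57 = 97.4737
Population variance = 97.4737 / 57 = 1.7101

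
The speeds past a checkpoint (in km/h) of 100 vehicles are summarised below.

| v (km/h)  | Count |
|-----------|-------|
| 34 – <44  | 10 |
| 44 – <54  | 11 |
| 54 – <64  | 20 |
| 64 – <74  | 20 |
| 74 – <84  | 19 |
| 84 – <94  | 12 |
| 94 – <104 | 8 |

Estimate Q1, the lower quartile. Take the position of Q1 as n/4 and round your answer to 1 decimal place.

Cumulative frequencies: 10, 21, 41, 61, 80, 92, 100
n = 100; position = n/4 = 25.
This falls in the class 54 – <64: L = 54, F = 21, f = 20, h = 10.
Lower quartile ≈ 54 + ((25 − 21) / 20) × 10 = 56.0000

56.0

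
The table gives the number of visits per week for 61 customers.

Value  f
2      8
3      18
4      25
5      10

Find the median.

Cumulative frequencies: 8, 26, 51, 61
n = 61, so the median is the value in position (n+1)/2 = 31.
Position 31 falls at value 4.

4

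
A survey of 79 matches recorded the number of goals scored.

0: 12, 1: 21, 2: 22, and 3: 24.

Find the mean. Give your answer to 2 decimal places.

Values: 0, 1, 2, 3
Σfx = 12×0 + 21×1 + 22×2 + 24×3 = 137
n = Σf = 79
Mean = 137 / 79 = 1.7342

1.73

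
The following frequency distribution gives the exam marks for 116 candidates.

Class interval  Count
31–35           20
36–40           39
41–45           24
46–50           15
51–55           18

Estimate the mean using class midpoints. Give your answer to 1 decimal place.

41.8

Midpoints: 33, 38, 43, 48, 53
Σfm = 20×33 + 39×38 + 24×43 + 15×48 + 18×53 = 4848
n = Σf = 116
Mean = 4848 / 116 = 41.7931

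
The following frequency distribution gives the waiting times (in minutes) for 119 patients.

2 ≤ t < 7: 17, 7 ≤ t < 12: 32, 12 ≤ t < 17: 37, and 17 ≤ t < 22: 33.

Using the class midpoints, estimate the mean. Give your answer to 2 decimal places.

13.11

Midpoints: 4.5, 9.5, 14.5, 19.5
Σfm = 17×4.5 + 32×9.5 + 37×14.5 + 33×19.5 = 1560.5
n = Σf = 119
Mean = 1560.5 / 119 = 13.1134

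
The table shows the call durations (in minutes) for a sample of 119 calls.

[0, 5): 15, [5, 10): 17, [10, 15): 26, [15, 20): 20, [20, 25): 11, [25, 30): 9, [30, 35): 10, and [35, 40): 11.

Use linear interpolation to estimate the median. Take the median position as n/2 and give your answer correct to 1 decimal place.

Cumulative frequencies: 15, 32, 58, 78, 89, 98, 108, 119
n = 119; position = n/2 = 59.5.
This falls in the class [15, 20): L = 15, F = 58, f = 20, h = 5.
Median ≈ 15 + ((59.5 − 58) / 20) × 5 = 15.3750

15.4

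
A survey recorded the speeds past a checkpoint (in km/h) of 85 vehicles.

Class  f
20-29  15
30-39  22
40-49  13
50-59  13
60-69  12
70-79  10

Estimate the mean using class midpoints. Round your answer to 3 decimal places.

Midpoints: 24.5, 34.5, 44.5, 54.5, 64.5, 74.5
Σfm = 15×24.5 + 22×34.5 + 13×44.5 + 13×54.5 + 12×64.5 + 10×74.5 = 3932.5
n = Σf = 85
Mean = 3932.5 / 85 = 46.2647

46.265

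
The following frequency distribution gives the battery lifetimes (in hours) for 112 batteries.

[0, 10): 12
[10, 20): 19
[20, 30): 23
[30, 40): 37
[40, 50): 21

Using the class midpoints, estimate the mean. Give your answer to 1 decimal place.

28.2

Midpoints: 5, 15, 25, 35, 45
Σfm = 12×5 + 19×15 + 23×25 + 37×35 + 21×45 = 3160
n = Σf = 112
Mean = 3160 / 112 = 28.2143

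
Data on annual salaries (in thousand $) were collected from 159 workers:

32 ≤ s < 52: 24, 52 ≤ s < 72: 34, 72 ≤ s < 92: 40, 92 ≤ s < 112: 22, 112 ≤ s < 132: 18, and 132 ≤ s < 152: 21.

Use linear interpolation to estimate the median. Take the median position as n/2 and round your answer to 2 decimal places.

Cumulative frequencies: 24, 58, 98, 120, 138, 159
n = 159; position = n/2 = 79.5.
This falls in the class 72 ≤ s < 92: L = 72, F = 58, f = 40, h = 20.
Median ≈ 72 + ((79.5 − 58) / 40) × 20 = 82.7500

82.75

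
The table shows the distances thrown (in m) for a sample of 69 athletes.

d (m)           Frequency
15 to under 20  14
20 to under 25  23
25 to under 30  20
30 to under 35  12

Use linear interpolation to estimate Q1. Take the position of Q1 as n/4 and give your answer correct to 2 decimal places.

Cumulative frequencies: 14, 37, 57, 69
n = 69; position = n/4 = 17.25.
This falls in the class 20 to under 25: L = 20, F = 14, f = 23, h = 5.
Lower quartile ≈ 20 + ((17.25 − 14) / 23) × 5 = 20.7065

20.71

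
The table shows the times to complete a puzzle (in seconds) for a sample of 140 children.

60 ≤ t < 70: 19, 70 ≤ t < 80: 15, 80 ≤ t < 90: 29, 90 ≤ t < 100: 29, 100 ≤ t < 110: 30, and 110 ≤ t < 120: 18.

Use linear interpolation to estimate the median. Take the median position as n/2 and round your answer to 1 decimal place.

Cumulative frequencies: 19, 34, 63, 92, 122, 140
n = 140; position = n/2 = 70.
This falls in the class 90 ≤ t < 100: L = 90, F = 63, f = 29, h = 10.
Median ≈ 90 + ((70 − 63) / 29) × 10 = 92.4138

92.4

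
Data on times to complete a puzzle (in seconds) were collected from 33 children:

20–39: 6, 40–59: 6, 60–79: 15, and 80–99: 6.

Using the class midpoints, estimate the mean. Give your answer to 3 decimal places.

Midpoints: 29.5, 49.5, 69.5, 89.5
Σfm = 6×29.5 + 6×49.5 + 15×69.5 + 6×89.5 = 2053.5
n = Σf = 33
Mean = 2053.5 / 33 = 62.2273

62.227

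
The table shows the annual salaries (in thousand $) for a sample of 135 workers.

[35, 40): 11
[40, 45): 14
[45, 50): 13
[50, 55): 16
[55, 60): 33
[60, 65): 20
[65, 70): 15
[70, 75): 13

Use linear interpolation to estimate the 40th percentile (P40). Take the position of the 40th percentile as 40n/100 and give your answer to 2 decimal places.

Cumulative frequencies: 11, 25, 38, 54, 87, 107, 122, 135
n = 135; position = 40n/100 = 54.
This falls in the class [50, 55): L = 50, F = 38, f = 16, h = 5.
40th percentile ≈ 50 + ((54 − 38) / 16) × 5 = 55.0000

55.00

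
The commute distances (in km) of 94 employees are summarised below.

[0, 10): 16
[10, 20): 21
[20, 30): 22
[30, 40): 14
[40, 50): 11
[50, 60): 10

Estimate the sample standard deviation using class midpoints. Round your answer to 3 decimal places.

Midpoints: 5, 15, 25, 35, 45, 55
n = 94, Σfm = 2480, mean = 26.3830
Σfm² = 88550
Σf(m − x̄)² = Σfm² − (Σfm)²/n = 88550 − 2480²/94 = 23120.2128
Sample variance = 23120.2128 / 93 = 248.6044
Standard deviation = √248.6044 = 15.7672

15.767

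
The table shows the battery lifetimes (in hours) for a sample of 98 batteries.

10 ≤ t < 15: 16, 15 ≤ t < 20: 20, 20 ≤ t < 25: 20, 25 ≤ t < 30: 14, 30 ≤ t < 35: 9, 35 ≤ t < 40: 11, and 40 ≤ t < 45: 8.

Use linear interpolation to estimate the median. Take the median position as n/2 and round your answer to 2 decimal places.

Cumulative frequencies: 16, 36, 56, 70, 79, 90, 98
n = 98; position = n/2 = 49.
This falls in the class 20 ≤ t < 25: L = 20, F = 36, f = 20, h = 5.
Median ≈ 20 + ((49 − 36) / 20) × 5 = 23.2500

23.25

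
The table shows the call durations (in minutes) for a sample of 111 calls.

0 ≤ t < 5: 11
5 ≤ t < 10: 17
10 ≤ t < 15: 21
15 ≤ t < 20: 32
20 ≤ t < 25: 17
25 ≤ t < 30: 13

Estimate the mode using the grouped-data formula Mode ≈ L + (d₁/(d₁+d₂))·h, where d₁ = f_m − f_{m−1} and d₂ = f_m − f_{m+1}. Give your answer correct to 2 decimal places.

17.12

Modal class: 15 ≤ t < 20 (highest frequency 32).
d₁ = 32 − 21 = 11, d₂ = 32 − 17 = 15
Mode ≈ 15 + (11/(11+15)) × 5 = 15 + 2.1154 = 17.1154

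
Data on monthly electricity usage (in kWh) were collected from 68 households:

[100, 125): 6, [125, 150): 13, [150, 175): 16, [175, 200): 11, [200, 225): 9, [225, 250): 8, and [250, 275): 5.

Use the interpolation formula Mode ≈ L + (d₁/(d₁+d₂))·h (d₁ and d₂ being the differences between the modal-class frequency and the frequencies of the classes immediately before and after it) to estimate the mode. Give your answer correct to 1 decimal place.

159.4

Modal class: [150, 175) (highest frequency 16).
d₁ = 16 − 13 = 3, d₂ = 16 − 11 = 5
Mode ≈ 150 + (3/(3+5)) × 25 = 150 + 9.3750 = 159.3750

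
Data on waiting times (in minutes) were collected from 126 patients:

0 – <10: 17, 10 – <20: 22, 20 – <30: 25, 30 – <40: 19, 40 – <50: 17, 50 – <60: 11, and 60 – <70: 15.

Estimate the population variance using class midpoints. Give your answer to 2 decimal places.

Midpoints: 5, 15, 25, 35, 45, 55, 65
n = 126, Σfm = 4050, mean = 32.1429
Σfm² = 175350
Σf(m − x̄)² = Σfm² − (Σfm)²/n = 175350 − 4050²/126 = 45171.4286
Population variance = 45171.4286 / 126 = 358.5034

358.50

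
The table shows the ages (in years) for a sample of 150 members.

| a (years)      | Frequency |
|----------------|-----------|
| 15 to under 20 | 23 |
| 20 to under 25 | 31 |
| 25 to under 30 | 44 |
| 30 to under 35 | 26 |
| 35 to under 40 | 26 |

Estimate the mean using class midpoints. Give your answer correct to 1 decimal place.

Midpoints: 17.5, 22.5, 27.5, 32.5, 37.5
Σfm = 23×17.5 + 31×22.5 + 44×27.5 + 26×32.5 + 26×37.5 = 4130
n = Σf = 150
Mean = 4130 / 150 = 27.5333

27.5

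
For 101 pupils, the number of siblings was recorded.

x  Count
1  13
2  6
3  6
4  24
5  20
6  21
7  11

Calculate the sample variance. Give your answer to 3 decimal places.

Values: 1, 2, 3, 4, 5, 6, 7
n = 101, Σfx = 442, mean = 4.3762
Σfx² = 2270
Σf(x − x̄)² = Σfx² − (Σfx)²/n = 2270 − 442²/101 = 335.7030
Sample variance = 335.7030 / 100 = 3.3570

3.357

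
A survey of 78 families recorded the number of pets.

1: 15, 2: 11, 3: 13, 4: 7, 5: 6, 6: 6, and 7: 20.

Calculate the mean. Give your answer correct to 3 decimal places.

Values: 1, 2, 3, 4, 5, 6, 7
Σfx = 15×1 + 11×2 + 13×3 + 7×4 + 6×5 + 6×6 + 20×7 = 310
n = Σf = 78
Mean = 310 / 78 = 3.9744

3.974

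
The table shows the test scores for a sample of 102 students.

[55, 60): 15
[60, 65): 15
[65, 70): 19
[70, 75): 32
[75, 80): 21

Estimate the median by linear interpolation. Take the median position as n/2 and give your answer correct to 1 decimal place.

Cumulative frequencies: 15, 30, 49, 81, 102
n = 102; position = n/2 = 51.
This falls in the class [70, 75): L = 70, F = 49, f = 32, h = 5.
Median ≈ 70 + ((51 − 49) / 32) × 5 = 70.3125

70.3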